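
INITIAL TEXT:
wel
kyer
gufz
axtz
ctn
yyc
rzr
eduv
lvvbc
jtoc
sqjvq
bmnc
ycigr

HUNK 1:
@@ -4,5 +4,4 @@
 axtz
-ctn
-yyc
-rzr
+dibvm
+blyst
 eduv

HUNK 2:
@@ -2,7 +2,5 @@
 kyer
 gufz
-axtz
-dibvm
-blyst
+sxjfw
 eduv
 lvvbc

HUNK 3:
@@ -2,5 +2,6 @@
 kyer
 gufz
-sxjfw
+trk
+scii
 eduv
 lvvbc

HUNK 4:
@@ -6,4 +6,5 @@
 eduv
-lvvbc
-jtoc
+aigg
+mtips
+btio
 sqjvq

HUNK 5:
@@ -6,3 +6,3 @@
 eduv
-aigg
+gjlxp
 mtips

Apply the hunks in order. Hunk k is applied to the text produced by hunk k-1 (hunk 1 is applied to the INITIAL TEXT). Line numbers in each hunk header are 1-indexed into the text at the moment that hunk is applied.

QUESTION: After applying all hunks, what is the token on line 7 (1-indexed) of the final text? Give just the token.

Answer: gjlxp

Derivation:
Hunk 1: at line 4 remove [ctn,yyc,rzr] add [dibvm,blyst] -> 12 lines: wel kyer gufz axtz dibvm blyst eduv lvvbc jtoc sqjvq bmnc ycigr
Hunk 2: at line 2 remove [axtz,dibvm,blyst] add [sxjfw] -> 10 lines: wel kyer gufz sxjfw eduv lvvbc jtoc sqjvq bmnc ycigr
Hunk 3: at line 2 remove [sxjfw] add [trk,scii] -> 11 lines: wel kyer gufz trk scii eduv lvvbc jtoc sqjvq bmnc ycigr
Hunk 4: at line 6 remove [lvvbc,jtoc] add [aigg,mtips,btio] -> 12 lines: wel kyer gufz trk scii eduv aigg mtips btio sqjvq bmnc ycigr
Hunk 5: at line 6 remove [aigg] add [gjlxp] -> 12 lines: wel kyer gufz trk scii eduv gjlxp mtips btio sqjvq bmnc ycigr
Final line 7: gjlxp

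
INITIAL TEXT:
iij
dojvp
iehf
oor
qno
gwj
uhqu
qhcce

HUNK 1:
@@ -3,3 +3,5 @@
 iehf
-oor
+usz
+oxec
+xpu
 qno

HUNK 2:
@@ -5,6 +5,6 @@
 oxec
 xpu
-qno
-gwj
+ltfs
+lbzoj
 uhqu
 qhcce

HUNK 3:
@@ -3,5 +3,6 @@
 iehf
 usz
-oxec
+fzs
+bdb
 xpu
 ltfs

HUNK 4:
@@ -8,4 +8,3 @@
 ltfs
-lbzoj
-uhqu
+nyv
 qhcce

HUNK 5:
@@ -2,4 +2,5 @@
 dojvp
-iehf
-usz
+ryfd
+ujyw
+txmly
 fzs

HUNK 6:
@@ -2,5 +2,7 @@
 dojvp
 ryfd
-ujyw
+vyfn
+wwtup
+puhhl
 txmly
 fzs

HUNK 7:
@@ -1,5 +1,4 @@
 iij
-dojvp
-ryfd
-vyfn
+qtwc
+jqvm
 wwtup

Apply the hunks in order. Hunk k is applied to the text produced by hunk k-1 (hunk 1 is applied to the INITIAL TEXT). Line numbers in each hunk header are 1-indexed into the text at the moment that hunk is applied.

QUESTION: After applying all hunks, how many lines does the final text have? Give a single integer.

Answer: 12

Derivation:
Hunk 1: at line 3 remove [oor] add [usz,oxec,xpu] -> 10 lines: iij dojvp iehf usz oxec xpu qno gwj uhqu qhcce
Hunk 2: at line 5 remove [qno,gwj] add [ltfs,lbzoj] -> 10 lines: iij dojvp iehf usz oxec xpu ltfs lbzoj uhqu qhcce
Hunk 3: at line 3 remove [oxec] add [fzs,bdb] -> 11 lines: iij dojvp iehf usz fzs bdb xpu ltfs lbzoj uhqu qhcce
Hunk 4: at line 8 remove [lbzoj,uhqu] add [nyv] -> 10 lines: iij dojvp iehf usz fzs bdb xpu ltfs nyv qhcce
Hunk 5: at line 2 remove [iehf,usz] add [ryfd,ujyw,txmly] -> 11 lines: iij dojvp ryfd ujyw txmly fzs bdb xpu ltfs nyv qhcce
Hunk 6: at line 2 remove [ujyw] add [vyfn,wwtup,puhhl] -> 13 lines: iij dojvp ryfd vyfn wwtup puhhl txmly fzs bdb xpu ltfs nyv qhcce
Hunk 7: at line 1 remove [dojvp,ryfd,vyfn] add [qtwc,jqvm] -> 12 lines: iij qtwc jqvm wwtup puhhl txmly fzs bdb xpu ltfs nyv qhcce
Final line count: 12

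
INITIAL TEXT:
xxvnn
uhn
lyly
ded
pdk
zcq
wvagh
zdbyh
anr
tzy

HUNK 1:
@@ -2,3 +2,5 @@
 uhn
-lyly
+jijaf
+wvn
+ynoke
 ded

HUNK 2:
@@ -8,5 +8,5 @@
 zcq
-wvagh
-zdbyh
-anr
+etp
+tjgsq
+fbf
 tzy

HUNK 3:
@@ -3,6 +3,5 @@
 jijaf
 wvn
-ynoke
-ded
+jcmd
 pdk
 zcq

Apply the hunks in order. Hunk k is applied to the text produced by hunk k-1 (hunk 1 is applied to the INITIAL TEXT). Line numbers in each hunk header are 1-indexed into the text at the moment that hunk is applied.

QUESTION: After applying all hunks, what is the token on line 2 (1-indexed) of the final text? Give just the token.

Answer: uhn

Derivation:
Hunk 1: at line 2 remove [lyly] add [jijaf,wvn,ynoke] -> 12 lines: xxvnn uhn jijaf wvn ynoke ded pdk zcq wvagh zdbyh anr tzy
Hunk 2: at line 8 remove [wvagh,zdbyh,anr] add [etp,tjgsq,fbf] -> 12 lines: xxvnn uhn jijaf wvn ynoke ded pdk zcq etp tjgsq fbf tzy
Hunk 3: at line 3 remove [ynoke,ded] add [jcmd] -> 11 lines: xxvnn uhn jijaf wvn jcmd pdk zcq etp tjgsq fbf tzy
Final line 2: uhn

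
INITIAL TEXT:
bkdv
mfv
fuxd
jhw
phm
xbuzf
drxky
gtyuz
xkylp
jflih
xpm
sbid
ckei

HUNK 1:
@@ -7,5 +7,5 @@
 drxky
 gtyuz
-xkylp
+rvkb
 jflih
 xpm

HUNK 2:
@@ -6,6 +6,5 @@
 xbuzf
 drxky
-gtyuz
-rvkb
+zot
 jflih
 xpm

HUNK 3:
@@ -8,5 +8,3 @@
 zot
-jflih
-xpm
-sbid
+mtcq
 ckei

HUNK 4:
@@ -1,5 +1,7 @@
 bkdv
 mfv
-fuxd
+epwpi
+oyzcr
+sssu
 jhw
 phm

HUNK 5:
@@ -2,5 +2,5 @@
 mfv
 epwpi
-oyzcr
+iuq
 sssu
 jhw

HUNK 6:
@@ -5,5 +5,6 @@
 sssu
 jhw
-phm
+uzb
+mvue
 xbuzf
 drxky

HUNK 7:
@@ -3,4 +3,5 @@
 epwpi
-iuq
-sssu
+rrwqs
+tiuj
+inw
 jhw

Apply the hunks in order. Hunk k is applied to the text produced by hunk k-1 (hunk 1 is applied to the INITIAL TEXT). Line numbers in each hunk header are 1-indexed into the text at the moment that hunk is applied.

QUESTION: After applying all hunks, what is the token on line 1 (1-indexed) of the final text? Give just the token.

Answer: bkdv

Derivation:
Hunk 1: at line 7 remove [xkylp] add [rvkb] -> 13 lines: bkdv mfv fuxd jhw phm xbuzf drxky gtyuz rvkb jflih xpm sbid ckei
Hunk 2: at line 6 remove [gtyuz,rvkb] add [zot] -> 12 lines: bkdv mfv fuxd jhw phm xbuzf drxky zot jflih xpm sbid ckei
Hunk 3: at line 8 remove [jflih,xpm,sbid] add [mtcq] -> 10 lines: bkdv mfv fuxd jhw phm xbuzf drxky zot mtcq ckei
Hunk 4: at line 1 remove [fuxd] add [epwpi,oyzcr,sssu] -> 12 lines: bkdv mfv epwpi oyzcr sssu jhw phm xbuzf drxky zot mtcq ckei
Hunk 5: at line 2 remove [oyzcr] add [iuq] -> 12 lines: bkdv mfv epwpi iuq sssu jhw phm xbuzf drxky zot mtcq ckei
Hunk 6: at line 5 remove [phm] add [uzb,mvue] -> 13 lines: bkdv mfv epwpi iuq sssu jhw uzb mvue xbuzf drxky zot mtcq ckei
Hunk 7: at line 3 remove [iuq,sssu] add [rrwqs,tiuj,inw] -> 14 lines: bkdv mfv epwpi rrwqs tiuj inw jhw uzb mvue xbuzf drxky zot mtcq ckei
Final line 1: bkdv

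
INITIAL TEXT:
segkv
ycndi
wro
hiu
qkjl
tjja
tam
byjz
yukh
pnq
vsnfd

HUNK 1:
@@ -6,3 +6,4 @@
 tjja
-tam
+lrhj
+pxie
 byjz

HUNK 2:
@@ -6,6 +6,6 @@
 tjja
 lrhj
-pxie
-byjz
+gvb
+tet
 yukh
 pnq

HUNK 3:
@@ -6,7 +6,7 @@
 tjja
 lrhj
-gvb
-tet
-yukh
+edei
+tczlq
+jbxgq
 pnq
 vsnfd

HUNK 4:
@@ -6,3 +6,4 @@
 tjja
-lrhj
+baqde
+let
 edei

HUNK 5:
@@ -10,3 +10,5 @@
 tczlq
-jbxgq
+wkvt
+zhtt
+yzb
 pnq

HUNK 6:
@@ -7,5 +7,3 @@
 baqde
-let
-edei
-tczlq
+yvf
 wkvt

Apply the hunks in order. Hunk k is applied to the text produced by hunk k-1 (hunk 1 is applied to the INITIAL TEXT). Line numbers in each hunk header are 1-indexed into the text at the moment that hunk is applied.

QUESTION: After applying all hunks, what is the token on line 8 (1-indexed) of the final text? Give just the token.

Answer: yvf

Derivation:
Hunk 1: at line 6 remove [tam] add [lrhj,pxie] -> 12 lines: segkv ycndi wro hiu qkjl tjja lrhj pxie byjz yukh pnq vsnfd
Hunk 2: at line 6 remove [pxie,byjz] add [gvb,tet] -> 12 lines: segkv ycndi wro hiu qkjl tjja lrhj gvb tet yukh pnq vsnfd
Hunk 3: at line 6 remove [gvb,tet,yukh] add [edei,tczlq,jbxgq] -> 12 lines: segkv ycndi wro hiu qkjl tjja lrhj edei tczlq jbxgq pnq vsnfd
Hunk 4: at line 6 remove [lrhj] add [baqde,let] -> 13 lines: segkv ycndi wro hiu qkjl tjja baqde let edei tczlq jbxgq pnq vsnfd
Hunk 5: at line 10 remove [jbxgq] add [wkvt,zhtt,yzb] -> 15 lines: segkv ycndi wro hiu qkjl tjja baqde let edei tczlq wkvt zhtt yzb pnq vsnfd
Hunk 6: at line 7 remove [let,edei,tczlq] add [yvf] -> 13 lines: segkv ycndi wro hiu qkjl tjja baqde yvf wkvt zhtt yzb pnq vsnfd
Final line 8: yvf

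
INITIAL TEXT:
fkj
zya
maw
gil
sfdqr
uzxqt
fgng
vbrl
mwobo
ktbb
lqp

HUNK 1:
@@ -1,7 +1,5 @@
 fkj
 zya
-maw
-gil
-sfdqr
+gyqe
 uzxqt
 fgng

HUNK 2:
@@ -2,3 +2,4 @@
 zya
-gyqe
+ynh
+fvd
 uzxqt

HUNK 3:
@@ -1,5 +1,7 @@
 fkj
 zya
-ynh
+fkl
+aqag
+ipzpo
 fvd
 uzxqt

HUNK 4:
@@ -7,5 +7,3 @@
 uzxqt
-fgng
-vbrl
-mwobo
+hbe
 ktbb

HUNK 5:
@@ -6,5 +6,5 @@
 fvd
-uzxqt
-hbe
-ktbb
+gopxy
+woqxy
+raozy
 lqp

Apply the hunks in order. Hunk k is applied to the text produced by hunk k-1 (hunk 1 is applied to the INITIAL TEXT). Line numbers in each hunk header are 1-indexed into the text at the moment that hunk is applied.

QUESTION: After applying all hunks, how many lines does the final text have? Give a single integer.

Answer: 10

Derivation:
Hunk 1: at line 1 remove [maw,gil,sfdqr] add [gyqe] -> 9 lines: fkj zya gyqe uzxqt fgng vbrl mwobo ktbb lqp
Hunk 2: at line 2 remove [gyqe] add [ynh,fvd] -> 10 lines: fkj zya ynh fvd uzxqt fgng vbrl mwobo ktbb lqp
Hunk 3: at line 1 remove [ynh] add [fkl,aqag,ipzpo] -> 12 lines: fkj zya fkl aqag ipzpo fvd uzxqt fgng vbrl mwobo ktbb lqp
Hunk 4: at line 7 remove [fgng,vbrl,mwobo] add [hbe] -> 10 lines: fkj zya fkl aqag ipzpo fvd uzxqt hbe ktbb lqp
Hunk 5: at line 6 remove [uzxqt,hbe,ktbb] add [gopxy,woqxy,raozy] -> 10 lines: fkj zya fkl aqag ipzpo fvd gopxy woqxy raozy lqp
Final line count: 10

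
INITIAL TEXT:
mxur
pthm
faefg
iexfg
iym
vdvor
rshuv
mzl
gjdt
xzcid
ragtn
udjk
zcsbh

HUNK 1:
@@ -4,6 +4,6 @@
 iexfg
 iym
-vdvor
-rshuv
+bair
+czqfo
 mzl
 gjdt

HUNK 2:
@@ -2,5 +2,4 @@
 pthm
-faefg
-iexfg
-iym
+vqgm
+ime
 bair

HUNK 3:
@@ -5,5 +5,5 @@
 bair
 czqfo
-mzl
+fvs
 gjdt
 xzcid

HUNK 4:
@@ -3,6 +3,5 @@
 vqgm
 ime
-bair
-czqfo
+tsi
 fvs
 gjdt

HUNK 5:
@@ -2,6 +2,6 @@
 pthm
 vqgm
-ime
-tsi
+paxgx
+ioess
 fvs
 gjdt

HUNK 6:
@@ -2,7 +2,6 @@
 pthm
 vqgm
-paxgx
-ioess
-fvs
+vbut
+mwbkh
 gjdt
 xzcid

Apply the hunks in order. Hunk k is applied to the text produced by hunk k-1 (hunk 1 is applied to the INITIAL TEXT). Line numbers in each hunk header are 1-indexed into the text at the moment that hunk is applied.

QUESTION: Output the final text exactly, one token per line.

Answer: mxur
pthm
vqgm
vbut
mwbkh
gjdt
xzcid
ragtn
udjk
zcsbh

Derivation:
Hunk 1: at line 4 remove [vdvor,rshuv] add [bair,czqfo] -> 13 lines: mxur pthm faefg iexfg iym bair czqfo mzl gjdt xzcid ragtn udjk zcsbh
Hunk 2: at line 2 remove [faefg,iexfg,iym] add [vqgm,ime] -> 12 lines: mxur pthm vqgm ime bair czqfo mzl gjdt xzcid ragtn udjk zcsbh
Hunk 3: at line 5 remove [mzl] add [fvs] -> 12 lines: mxur pthm vqgm ime bair czqfo fvs gjdt xzcid ragtn udjk zcsbh
Hunk 4: at line 3 remove [bair,czqfo] add [tsi] -> 11 lines: mxur pthm vqgm ime tsi fvs gjdt xzcid ragtn udjk zcsbh
Hunk 5: at line 2 remove [ime,tsi] add [paxgx,ioess] -> 11 lines: mxur pthm vqgm paxgx ioess fvs gjdt xzcid ragtn udjk zcsbh
Hunk 6: at line 2 remove [paxgx,ioess,fvs] add [vbut,mwbkh] -> 10 lines: mxur pthm vqgm vbut mwbkh gjdt xzcid ragtn udjk zcsbh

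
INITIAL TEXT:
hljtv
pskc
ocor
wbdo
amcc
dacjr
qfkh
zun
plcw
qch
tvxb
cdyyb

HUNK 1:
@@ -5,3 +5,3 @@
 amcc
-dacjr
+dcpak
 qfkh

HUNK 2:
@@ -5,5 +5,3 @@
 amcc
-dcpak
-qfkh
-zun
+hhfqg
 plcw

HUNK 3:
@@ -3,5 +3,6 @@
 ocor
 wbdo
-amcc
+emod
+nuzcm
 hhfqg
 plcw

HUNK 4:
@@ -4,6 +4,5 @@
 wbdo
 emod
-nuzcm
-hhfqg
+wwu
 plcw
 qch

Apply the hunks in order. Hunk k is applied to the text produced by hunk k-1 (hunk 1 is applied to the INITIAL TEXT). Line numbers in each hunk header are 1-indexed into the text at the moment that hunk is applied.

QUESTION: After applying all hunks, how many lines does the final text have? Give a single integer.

Hunk 1: at line 5 remove [dacjr] add [dcpak] -> 12 lines: hljtv pskc ocor wbdo amcc dcpak qfkh zun plcw qch tvxb cdyyb
Hunk 2: at line 5 remove [dcpak,qfkh,zun] add [hhfqg] -> 10 lines: hljtv pskc ocor wbdo amcc hhfqg plcw qch tvxb cdyyb
Hunk 3: at line 3 remove [amcc] add [emod,nuzcm] -> 11 lines: hljtv pskc ocor wbdo emod nuzcm hhfqg plcw qch tvxb cdyyb
Hunk 4: at line 4 remove [nuzcm,hhfqg] add [wwu] -> 10 lines: hljtv pskc ocor wbdo emod wwu plcw qch tvxb cdyyb
Final line count: 10

Answer: 10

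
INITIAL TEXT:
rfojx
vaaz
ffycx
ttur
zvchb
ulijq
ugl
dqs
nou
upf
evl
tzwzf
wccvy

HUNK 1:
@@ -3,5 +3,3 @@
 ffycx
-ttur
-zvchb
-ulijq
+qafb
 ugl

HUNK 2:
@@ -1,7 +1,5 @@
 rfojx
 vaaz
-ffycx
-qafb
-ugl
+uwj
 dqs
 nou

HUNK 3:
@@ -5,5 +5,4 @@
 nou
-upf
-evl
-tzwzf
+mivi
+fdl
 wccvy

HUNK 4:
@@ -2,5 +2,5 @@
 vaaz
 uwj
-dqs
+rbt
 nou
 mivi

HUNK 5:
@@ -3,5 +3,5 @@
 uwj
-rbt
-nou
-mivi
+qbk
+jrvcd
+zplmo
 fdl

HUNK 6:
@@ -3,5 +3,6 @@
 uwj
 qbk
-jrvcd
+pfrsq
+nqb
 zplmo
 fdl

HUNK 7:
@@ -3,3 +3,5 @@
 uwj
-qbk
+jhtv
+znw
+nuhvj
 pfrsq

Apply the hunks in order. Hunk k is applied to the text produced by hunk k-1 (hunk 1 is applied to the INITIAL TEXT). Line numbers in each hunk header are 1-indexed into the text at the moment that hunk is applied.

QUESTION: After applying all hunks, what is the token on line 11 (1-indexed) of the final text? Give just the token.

Answer: wccvy

Derivation:
Hunk 1: at line 3 remove [ttur,zvchb,ulijq] add [qafb] -> 11 lines: rfojx vaaz ffycx qafb ugl dqs nou upf evl tzwzf wccvy
Hunk 2: at line 1 remove [ffycx,qafb,ugl] add [uwj] -> 9 lines: rfojx vaaz uwj dqs nou upf evl tzwzf wccvy
Hunk 3: at line 5 remove [upf,evl,tzwzf] add [mivi,fdl] -> 8 lines: rfojx vaaz uwj dqs nou mivi fdl wccvy
Hunk 4: at line 2 remove [dqs] add [rbt] -> 8 lines: rfojx vaaz uwj rbt nou mivi fdl wccvy
Hunk 5: at line 3 remove [rbt,nou,mivi] add [qbk,jrvcd,zplmo] -> 8 lines: rfojx vaaz uwj qbk jrvcd zplmo fdl wccvy
Hunk 6: at line 3 remove [jrvcd] add [pfrsq,nqb] -> 9 lines: rfojx vaaz uwj qbk pfrsq nqb zplmo fdl wccvy
Hunk 7: at line 3 remove [qbk] add [jhtv,znw,nuhvj] -> 11 lines: rfojx vaaz uwj jhtv znw nuhvj pfrsq nqb zplmo fdl wccvy
Final line 11: wccvy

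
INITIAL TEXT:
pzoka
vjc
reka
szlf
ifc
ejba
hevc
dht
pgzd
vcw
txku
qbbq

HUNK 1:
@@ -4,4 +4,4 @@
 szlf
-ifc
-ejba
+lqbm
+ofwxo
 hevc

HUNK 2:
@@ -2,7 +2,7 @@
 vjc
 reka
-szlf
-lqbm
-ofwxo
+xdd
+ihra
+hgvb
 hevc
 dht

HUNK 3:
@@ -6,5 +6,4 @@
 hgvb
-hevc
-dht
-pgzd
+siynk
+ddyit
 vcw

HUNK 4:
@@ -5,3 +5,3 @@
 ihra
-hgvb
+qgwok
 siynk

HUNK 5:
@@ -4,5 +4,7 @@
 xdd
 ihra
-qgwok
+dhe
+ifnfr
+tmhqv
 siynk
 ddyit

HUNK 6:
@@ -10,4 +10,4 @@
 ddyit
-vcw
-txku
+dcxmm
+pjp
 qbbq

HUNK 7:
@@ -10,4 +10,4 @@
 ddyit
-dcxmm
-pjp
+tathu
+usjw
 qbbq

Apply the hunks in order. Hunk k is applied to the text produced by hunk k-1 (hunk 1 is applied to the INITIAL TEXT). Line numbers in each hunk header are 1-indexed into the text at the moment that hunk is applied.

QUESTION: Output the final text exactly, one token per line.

Answer: pzoka
vjc
reka
xdd
ihra
dhe
ifnfr
tmhqv
siynk
ddyit
tathu
usjw
qbbq

Derivation:
Hunk 1: at line 4 remove [ifc,ejba] add [lqbm,ofwxo] -> 12 lines: pzoka vjc reka szlf lqbm ofwxo hevc dht pgzd vcw txku qbbq
Hunk 2: at line 2 remove [szlf,lqbm,ofwxo] add [xdd,ihra,hgvb] -> 12 lines: pzoka vjc reka xdd ihra hgvb hevc dht pgzd vcw txku qbbq
Hunk 3: at line 6 remove [hevc,dht,pgzd] add [siynk,ddyit] -> 11 lines: pzoka vjc reka xdd ihra hgvb siynk ddyit vcw txku qbbq
Hunk 4: at line 5 remove [hgvb] add [qgwok] -> 11 lines: pzoka vjc reka xdd ihra qgwok siynk ddyit vcw txku qbbq
Hunk 5: at line 4 remove [qgwok] add [dhe,ifnfr,tmhqv] -> 13 lines: pzoka vjc reka xdd ihra dhe ifnfr tmhqv siynk ddyit vcw txku qbbq
Hunk 6: at line 10 remove [vcw,txku] add [dcxmm,pjp] -> 13 lines: pzoka vjc reka xdd ihra dhe ifnfr tmhqv siynk ddyit dcxmm pjp qbbq
Hunk 7: at line 10 remove [dcxmm,pjp] add [tathu,usjw] -> 13 lines: pzoka vjc reka xdd ihra dhe ifnfr tmhqv siynk ddyit tathu usjw qbbq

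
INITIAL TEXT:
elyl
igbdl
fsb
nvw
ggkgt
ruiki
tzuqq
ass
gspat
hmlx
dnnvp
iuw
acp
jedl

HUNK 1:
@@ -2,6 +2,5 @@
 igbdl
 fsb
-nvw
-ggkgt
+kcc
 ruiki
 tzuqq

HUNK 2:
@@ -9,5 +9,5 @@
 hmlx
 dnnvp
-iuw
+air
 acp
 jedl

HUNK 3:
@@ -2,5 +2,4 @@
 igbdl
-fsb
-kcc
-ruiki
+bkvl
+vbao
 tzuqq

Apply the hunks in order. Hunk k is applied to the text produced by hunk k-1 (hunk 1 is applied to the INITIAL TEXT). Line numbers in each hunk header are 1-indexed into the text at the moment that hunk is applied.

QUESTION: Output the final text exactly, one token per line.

Hunk 1: at line 2 remove [nvw,ggkgt] add [kcc] -> 13 lines: elyl igbdl fsb kcc ruiki tzuqq ass gspat hmlx dnnvp iuw acp jedl
Hunk 2: at line 9 remove [iuw] add [air] -> 13 lines: elyl igbdl fsb kcc ruiki tzuqq ass gspat hmlx dnnvp air acp jedl
Hunk 3: at line 2 remove [fsb,kcc,ruiki] add [bkvl,vbao] -> 12 lines: elyl igbdl bkvl vbao tzuqq ass gspat hmlx dnnvp air acp jedl

Answer: elyl
igbdl
bkvl
vbao
tzuqq
ass
gspat
hmlx
dnnvp
air
acp
jedl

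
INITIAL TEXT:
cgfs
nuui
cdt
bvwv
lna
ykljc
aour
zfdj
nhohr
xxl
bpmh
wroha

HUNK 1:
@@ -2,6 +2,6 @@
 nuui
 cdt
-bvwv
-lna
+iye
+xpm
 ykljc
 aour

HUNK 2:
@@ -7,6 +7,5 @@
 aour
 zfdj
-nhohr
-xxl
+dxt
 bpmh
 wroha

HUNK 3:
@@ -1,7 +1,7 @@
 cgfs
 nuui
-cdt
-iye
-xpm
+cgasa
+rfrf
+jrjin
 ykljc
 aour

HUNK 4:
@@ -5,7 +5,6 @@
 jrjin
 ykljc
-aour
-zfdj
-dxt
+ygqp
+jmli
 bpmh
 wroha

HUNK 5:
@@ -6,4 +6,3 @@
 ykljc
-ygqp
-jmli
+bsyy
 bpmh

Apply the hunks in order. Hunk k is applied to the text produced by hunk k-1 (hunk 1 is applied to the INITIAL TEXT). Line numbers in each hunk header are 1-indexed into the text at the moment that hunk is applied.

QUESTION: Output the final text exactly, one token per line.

Hunk 1: at line 2 remove [bvwv,lna] add [iye,xpm] -> 12 lines: cgfs nuui cdt iye xpm ykljc aour zfdj nhohr xxl bpmh wroha
Hunk 2: at line 7 remove [nhohr,xxl] add [dxt] -> 11 lines: cgfs nuui cdt iye xpm ykljc aour zfdj dxt bpmh wroha
Hunk 3: at line 1 remove [cdt,iye,xpm] add [cgasa,rfrf,jrjin] -> 11 lines: cgfs nuui cgasa rfrf jrjin ykljc aour zfdj dxt bpmh wroha
Hunk 4: at line 5 remove [aour,zfdj,dxt] add [ygqp,jmli] -> 10 lines: cgfs nuui cgasa rfrf jrjin ykljc ygqp jmli bpmh wroha
Hunk 5: at line 6 remove [ygqp,jmli] add [bsyy] -> 9 lines: cgfs nuui cgasa rfrf jrjin ykljc bsyy bpmh wroha

Answer: cgfs
nuui
cgasa
rfrf
jrjin
ykljc
bsyy
bpmh
wroha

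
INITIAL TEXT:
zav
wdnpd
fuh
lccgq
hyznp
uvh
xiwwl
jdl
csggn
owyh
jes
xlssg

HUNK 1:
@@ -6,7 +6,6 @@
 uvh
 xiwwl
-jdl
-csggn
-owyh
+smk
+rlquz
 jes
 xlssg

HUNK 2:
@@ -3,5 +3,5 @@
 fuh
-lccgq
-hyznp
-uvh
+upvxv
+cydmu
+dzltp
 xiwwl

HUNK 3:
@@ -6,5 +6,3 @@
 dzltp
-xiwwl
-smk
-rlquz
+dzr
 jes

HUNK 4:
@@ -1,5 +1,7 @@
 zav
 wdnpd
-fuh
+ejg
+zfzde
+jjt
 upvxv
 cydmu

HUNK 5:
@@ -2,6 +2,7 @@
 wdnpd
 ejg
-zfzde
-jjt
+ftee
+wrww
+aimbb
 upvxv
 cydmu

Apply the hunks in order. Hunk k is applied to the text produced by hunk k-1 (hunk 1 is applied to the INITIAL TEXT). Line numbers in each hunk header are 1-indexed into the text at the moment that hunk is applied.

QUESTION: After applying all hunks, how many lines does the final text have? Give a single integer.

Answer: 12

Derivation:
Hunk 1: at line 6 remove [jdl,csggn,owyh] add [smk,rlquz] -> 11 lines: zav wdnpd fuh lccgq hyznp uvh xiwwl smk rlquz jes xlssg
Hunk 2: at line 3 remove [lccgq,hyznp,uvh] add [upvxv,cydmu,dzltp] -> 11 lines: zav wdnpd fuh upvxv cydmu dzltp xiwwl smk rlquz jes xlssg
Hunk 3: at line 6 remove [xiwwl,smk,rlquz] add [dzr] -> 9 lines: zav wdnpd fuh upvxv cydmu dzltp dzr jes xlssg
Hunk 4: at line 1 remove [fuh] add [ejg,zfzde,jjt] -> 11 lines: zav wdnpd ejg zfzde jjt upvxv cydmu dzltp dzr jes xlssg
Hunk 5: at line 2 remove [zfzde,jjt] add [ftee,wrww,aimbb] -> 12 lines: zav wdnpd ejg ftee wrww aimbb upvxv cydmu dzltp dzr jes xlssg
Final line count: 12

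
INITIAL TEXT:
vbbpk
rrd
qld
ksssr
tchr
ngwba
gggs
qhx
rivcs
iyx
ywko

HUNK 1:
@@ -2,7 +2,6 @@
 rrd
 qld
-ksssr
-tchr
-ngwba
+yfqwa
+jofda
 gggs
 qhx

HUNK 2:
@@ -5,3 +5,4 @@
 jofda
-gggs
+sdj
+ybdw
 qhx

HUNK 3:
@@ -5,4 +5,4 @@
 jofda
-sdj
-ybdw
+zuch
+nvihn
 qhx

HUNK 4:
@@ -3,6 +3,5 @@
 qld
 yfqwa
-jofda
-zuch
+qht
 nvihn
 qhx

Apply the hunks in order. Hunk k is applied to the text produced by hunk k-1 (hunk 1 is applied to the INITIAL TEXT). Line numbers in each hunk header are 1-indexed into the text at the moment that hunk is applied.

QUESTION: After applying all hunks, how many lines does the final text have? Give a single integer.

Hunk 1: at line 2 remove [ksssr,tchr,ngwba] add [yfqwa,jofda] -> 10 lines: vbbpk rrd qld yfqwa jofda gggs qhx rivcs iyx ywko
Hunk 2: at line 5 remove [gggs] add [sdj,ybdw] -> 11 lines: vbbpk rrd qld yfqwa jofda sdj ybdw qhx rivcs iyx ywko
Hunk 3: at line 5 remove [sdj,ybdw] add [zuch,nvihn] -> 11 lines: vbbpk rrd qld yfqwa jofda zuch nvihn qhx rivcs iyx ywko
Hunk 4: at line 3 remove [jofda,zuch] add [qht] -> 10 lines: vbbpk rrd qld yfqwa qht nvihn qhx rivcs iyx ywko
Final line count: 10

Answer: 10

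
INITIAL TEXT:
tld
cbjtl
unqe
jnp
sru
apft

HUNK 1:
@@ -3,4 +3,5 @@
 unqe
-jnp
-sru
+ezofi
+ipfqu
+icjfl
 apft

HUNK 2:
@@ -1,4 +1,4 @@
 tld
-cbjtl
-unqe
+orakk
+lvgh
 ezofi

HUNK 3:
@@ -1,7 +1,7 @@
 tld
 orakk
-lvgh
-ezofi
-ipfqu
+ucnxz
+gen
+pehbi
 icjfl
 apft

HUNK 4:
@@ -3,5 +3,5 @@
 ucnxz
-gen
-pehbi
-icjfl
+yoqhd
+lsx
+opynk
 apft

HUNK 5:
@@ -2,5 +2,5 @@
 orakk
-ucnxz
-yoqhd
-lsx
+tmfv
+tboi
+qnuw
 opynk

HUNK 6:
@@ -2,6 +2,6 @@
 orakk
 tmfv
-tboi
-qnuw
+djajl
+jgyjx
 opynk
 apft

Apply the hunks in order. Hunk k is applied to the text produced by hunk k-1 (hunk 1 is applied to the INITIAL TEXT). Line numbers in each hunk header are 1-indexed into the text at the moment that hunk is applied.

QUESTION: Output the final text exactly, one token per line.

Hunk 1: at line 3 remove [jnp,sru] add [ezofi,ipfqu,icjfl] -> 7 lines: tld cbjtl unqe ezofi ipfqu icjfl apft
Hunk 2: at line 1 remove [cbjtl,unqe] add [orakk,lvgh] -> 7 lines: tld orakk lvgh ezofi ipfqu icjfl apft
Hunk 3: at line 1 remove [lvgh,ezofi,ipfqu] add [ucnxz,gen,pehbi] -> 7 lines: tld orakk ucnxz gen pehbi icjfl apft
Hunk 4: at line 3 remove [gen,pehbi,icjfl] add [yoqhd,lsx,opynk] -> 7 lines: tld orakk ucnxz yoqhd lsx opynk apft
Hunk 5: at line 2 remove [ucnxz,yoqhd,lsx] add [tmfv,tboi,qnuw] -> 7 lines: tld orakk tmfv tboi qnuw opynk apft
Hunk 6: at line 2 remove [tboi,qnuw] add [djajl,jgyjx] -> 7 lines: tld orakk tmfv djajl jgyjx opynk apft

Answer: tld
orakk
tmfv
djajl
jgyjx
opynk
apft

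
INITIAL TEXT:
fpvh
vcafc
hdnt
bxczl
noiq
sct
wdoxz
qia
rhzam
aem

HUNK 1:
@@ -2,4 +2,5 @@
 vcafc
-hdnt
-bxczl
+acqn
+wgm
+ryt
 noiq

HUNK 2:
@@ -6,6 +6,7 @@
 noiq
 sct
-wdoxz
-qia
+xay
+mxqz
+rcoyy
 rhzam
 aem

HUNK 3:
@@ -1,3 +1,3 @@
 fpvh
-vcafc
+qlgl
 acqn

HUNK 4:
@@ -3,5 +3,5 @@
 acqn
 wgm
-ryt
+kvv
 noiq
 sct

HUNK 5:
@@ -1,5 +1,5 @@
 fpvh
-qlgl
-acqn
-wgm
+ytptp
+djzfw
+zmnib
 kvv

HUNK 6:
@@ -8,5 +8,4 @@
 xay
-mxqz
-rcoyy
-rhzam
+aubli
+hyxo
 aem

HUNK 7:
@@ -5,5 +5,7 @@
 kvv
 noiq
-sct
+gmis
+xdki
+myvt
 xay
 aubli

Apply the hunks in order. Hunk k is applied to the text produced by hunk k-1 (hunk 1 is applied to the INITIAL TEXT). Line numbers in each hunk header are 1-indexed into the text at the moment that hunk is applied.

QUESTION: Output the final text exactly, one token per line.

Hunk 1: at line 2 remove [hdnt,bxczl] add [acqn,wgm,ryt] -> 11 lines: fpvh vcafc acqn wgm ryt noiq sct wdoxz qia rhzam aem
Hunk 2: at line 6 remove [wdoxz,qia] add [xay,mxqz,rcoyy] -> 12 lines: fpvh vcafc acqn wgm ryt noiq sct xay mxqz rcoyy rhzam aem
Hunk 3: at line 1 remove [vcafc] add [qlgl] -> 12 lines: fpvh qlgl acqn wgm ryt noiq sct xay mxqz rcoyy rhzam aem
Hunk 4: at line 3 remove [ryt] add [kvv] -> 12 lines: fpvh qlgl acqn wgm kvv noiq sct xay mxqz rcoyy rhzam aem
Hunk 5: at line 1 remove [qlgl,acqn,wgm] add [ytptp,djzfw,zmnib] -> 12 lines: fpvh ytptp djzfw zmnib kvv noiq sct xay mxqz rcoyy rhzam aem
Hunk 6: at line 8 remove [mxqz,rcoyy,rhzam] add [aubli,hyxo] -> 11 lines: fpvh ytptp djzfw zmnib kvv noiq sct xay aubli hyxo aem
Hunk 7: at line 5 remove [sct] add [gmis,xdki,myvt] -> 13 lines: fpvh ytptp djzfw zmnib kvv noiq gmis xdki myvt xay aubli hyxo aem

Answer: fpvh
ytptp
djzfw
zmnib
kvv
noiq
gmis
xdki
myvt
xay
aubli
hyxo
aem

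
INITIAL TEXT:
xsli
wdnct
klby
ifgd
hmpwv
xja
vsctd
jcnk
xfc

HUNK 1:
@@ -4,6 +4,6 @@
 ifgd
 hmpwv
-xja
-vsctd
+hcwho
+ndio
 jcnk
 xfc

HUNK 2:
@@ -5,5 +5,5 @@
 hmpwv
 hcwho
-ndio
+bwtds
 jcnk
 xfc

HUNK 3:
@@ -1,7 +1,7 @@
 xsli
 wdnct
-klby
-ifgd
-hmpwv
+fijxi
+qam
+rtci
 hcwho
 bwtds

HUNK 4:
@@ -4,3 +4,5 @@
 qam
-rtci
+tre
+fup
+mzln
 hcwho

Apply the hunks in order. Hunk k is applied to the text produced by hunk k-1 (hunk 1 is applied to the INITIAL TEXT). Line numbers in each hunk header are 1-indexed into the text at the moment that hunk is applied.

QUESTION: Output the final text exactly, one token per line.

Answer: xsli
wdnct
fijxi
qam
tre
fup
mzln
hcwho
bwtds
jcnk
xfc

Derivation:
Hunk 1: at line 4 remove [xja,vsctd] add [hcwho,ndio] -> 9 lines: xsli wdnct klby ifgd hmpwv hcwho ndio jcnk xfc
Hunk 2: at line 5 remove [ndio] add [bwtds] -> 9 lines: xsli wdnct klby ifgd hmpwv hcwho bwtds jcnk xfc
Hunk 3: at line 1 remove [klby,ifgd,hmpwv] add [fijxi,qam,rtci] -> 9 lines: xsli wdnct fijxi qam rtci hcwho bwtds jcnk xfc
Hunk 4: at line 4 remove [rtci] add [tre,fup,mzln] -> 11 lines: xsli wdnct fijxi qam tre fup mzln hcwho bwtds jcnk xfc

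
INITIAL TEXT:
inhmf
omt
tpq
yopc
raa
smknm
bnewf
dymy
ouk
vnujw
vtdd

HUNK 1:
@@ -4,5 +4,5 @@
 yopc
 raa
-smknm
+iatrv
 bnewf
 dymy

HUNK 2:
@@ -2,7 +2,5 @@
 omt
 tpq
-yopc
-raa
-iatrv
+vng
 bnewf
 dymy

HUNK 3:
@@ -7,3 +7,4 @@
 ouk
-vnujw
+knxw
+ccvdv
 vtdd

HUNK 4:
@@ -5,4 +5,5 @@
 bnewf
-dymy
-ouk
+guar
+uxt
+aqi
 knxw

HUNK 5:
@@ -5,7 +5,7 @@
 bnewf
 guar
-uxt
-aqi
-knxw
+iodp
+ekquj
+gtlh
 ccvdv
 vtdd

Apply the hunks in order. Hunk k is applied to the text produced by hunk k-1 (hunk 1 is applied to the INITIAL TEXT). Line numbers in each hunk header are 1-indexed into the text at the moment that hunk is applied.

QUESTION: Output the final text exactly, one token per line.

Hunk 1: at line 4 remove [smknm] add [iatrv] -> 11 lines: inhmf omt tpq yopc raa iatrv bnewf dymy ouk vnujw vtdd
Hunk 2: at line 2 remove [yopc,raa,iatrv] add [vng] -> 9 lines: inhmf omt tpq vng bnewf dymy ouk vnujw vtdd
Hunk 3: at line 7 remove [vnujw] add [knxw,ccvdv] -> 10 lines: inhmf omt tpq vng bnewf dymy ouk knxw ccvdv vtdd
Hunk 4: at line 5 remove [dymy,ouk] add [guar,uxt,aqi] -> 11 lines: inhmf omt tpq vng bnewf guar uxt aqi knxw ccvdv vtdd
Hunk 5: at line 5 remove [uxt,aqi,knxw] add [iodp,ekquj,gtlh] -> 11 lines: inhmf omt tpq vng bnewf guar iodp ekquj gtlh ccvdv vtdd

Answer: inhmf
omt
tpq
vng
bnewf
guar
iodp
ekquj
gtlh
ccvdv
vtdd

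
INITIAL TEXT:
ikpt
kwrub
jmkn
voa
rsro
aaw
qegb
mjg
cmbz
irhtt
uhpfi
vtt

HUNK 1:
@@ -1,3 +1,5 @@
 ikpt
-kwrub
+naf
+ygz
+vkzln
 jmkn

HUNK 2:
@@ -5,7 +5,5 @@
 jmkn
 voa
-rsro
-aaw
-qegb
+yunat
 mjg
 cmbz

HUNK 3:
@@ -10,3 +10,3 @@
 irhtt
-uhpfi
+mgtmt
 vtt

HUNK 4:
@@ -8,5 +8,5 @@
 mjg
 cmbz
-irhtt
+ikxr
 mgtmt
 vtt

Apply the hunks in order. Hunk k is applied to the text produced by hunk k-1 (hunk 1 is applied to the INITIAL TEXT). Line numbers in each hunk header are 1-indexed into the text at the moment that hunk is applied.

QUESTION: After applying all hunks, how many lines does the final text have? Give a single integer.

Answer: 12

Derivation:
Hunk 1: at line 1 remove [kwrub] add [naf,ygz,vkzln] -> 14 lines: ikpt naf ygz vkzln jmkn voa rsro aaw qegb mjg cmbz irhtt uhpfi vtt
Hunk 2: at line 5 remove [rsro,aaw,qegb] add [yunat] -> 12 lines: ikpt naf ygz vkzln jmkn voa yunat mjg cmbz irhtt uhpfi vtt
Hunk 3: at line 10 remove [uhpfi] add [mgtmt] -> 12 lines: ikpt naf ygz vkzln jmkn voa yunat mjg cmbz irhtt mgtmt vtt
Hunk 4: at line 8 remove [irhtt] add [ikxr] -> 12 lines: ikpt naf ygz vkzln jmkn voa yunat mjg cmbz ikxr mgtmt vtt
Final line count: 12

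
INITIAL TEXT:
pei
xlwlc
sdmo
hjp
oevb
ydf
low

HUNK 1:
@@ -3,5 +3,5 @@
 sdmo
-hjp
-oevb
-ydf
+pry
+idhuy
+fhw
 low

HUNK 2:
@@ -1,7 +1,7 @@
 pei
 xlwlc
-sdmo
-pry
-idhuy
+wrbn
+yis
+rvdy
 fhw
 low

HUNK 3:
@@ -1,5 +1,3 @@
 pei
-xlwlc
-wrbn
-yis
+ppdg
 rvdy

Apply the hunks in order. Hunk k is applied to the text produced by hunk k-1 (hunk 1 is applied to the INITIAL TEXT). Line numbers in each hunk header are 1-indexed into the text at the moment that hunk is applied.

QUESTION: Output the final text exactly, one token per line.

Hunk 1: at line 3 remove [hjp,oevb,ydf] add [pry,idhuy,fhw] -> 7 lines: pei xlwlc sdmo pry idhuy fhw low
Hunk 2: at line 1 remove [sdmo,pry,idhuy] add [wrbn,yis,rvdy] -> 7 lines: pei xlwlc wrbn yis rvdy fhw low
Hunk 3: at line 1 remove [xlwlc,wrbn,yis] add [ppdg] -> 5 lines: pei ppdg rvdy fhw low

Answer: pei
ppdg
rvdy
fhw
low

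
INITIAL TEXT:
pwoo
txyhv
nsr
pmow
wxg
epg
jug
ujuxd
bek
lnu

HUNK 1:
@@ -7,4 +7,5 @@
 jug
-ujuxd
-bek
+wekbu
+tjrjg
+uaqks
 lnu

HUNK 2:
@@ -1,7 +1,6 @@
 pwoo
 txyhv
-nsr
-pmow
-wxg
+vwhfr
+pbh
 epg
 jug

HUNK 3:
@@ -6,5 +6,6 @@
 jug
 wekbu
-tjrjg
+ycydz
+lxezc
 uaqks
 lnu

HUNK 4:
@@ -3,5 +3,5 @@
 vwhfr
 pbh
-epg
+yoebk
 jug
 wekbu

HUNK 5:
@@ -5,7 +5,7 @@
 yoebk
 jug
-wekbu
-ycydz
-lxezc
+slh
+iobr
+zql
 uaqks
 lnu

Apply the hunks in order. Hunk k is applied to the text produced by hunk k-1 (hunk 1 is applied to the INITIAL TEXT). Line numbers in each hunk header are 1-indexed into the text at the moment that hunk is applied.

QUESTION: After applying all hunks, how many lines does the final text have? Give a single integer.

Answer: 11

Derivation:
Hunk 1: at line 7 remove [ujuxd,bek] add [wekbu,tjrjg,uaqks] -> 11 lines: pwoo txyhv nsr pmow wxg epg jug wekbu tjrjg uaqks lnu
Hunk 2: at line 1 remove [nsr,pmow,wxg] add [vwhfr,pbh] -> 10 lines: pwoo txyhv vwhfr pbh epg jug wekbu tjrjg uaqks lnu
Hunk 3: at line 6 remove [tjrjg] add [ycydz,lxezc] -> 11 lines: pwoo txyhv vwhfr pbh epg jug wekbu ycydz lxezc uaqks lnu
Hunk 4: at line 3 remove [epg] add [yoebk] -> 11 lines: pwoo txyhv vwhfr pbh yoebk jug wekbu ycydz lxezc uaqks lnu
Hunk 5: at line 5 remove [wekbu,ycydz,lxezc] add [slh,iobr,zql] -> 11 lines: pwoo txyhv vwhfr pbh yoebk jug slh iobr zql uaqks lnu
Final line count: 11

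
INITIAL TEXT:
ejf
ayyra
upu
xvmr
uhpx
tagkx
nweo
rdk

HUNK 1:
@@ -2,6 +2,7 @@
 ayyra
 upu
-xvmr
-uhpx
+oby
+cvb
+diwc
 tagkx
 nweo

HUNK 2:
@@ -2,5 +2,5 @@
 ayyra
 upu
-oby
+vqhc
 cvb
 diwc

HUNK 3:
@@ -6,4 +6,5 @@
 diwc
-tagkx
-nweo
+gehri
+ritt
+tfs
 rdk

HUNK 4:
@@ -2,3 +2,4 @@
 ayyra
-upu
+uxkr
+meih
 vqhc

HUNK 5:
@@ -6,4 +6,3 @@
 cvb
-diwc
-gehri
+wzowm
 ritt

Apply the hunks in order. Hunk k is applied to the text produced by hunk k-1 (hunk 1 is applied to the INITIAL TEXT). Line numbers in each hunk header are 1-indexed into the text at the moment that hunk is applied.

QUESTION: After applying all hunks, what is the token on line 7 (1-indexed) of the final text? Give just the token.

Answer: wzowm

Derivation:
Hunk 1: at line 2 remove [xvmr,uhpx] add [oby,cvb,diwc] -> 9 lines: ejf ayyra upu oby cvb diwc tagkx nweo rdk
Hunk 2: at line 2 remove [oby] add [vqhc] -> 9 lines: ejf ayyra upu vqhc cvb diwc tagkx nweo rdk
Hunk 3: at line 6 remove [tagkx,nweo] add [gehri,ritt,tfs] -> 10 lines: ejf ayyra upu vqhc cvb diwc gehri ritt tfs rdk
Hunk 4: at line 2 remove [upu] add [uxkr,meih] -> 11 lines: ejf ayyra uxkr meih vqhc cvb diwc gehri ritt tfs rdk
Hunk 5: at line 6 remove [diwc,gehri] add [wzowm] -> 10 lines: ejf ayyra uxkr meih vqhc cvb wzowm ritt tfs rdk
Final line 7: wzowm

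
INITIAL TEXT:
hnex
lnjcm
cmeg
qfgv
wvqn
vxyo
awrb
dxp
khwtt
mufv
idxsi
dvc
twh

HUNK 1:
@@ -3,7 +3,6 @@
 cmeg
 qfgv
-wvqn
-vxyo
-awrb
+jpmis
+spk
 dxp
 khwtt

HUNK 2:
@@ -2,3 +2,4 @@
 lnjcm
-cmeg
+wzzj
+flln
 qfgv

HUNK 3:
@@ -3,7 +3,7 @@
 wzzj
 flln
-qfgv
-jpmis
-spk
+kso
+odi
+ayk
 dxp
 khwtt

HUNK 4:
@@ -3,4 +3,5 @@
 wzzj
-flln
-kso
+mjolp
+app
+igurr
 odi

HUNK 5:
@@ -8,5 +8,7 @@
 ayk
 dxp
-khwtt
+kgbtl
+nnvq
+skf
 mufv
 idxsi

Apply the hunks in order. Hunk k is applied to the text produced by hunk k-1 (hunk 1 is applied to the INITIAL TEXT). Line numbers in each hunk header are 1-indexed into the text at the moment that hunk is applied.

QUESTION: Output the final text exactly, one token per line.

Hunk 1: at line 3 remove [wvqn,vxyo,awrb] add [jpmis,spk] -> 12 lines: hnex lnjcm cmeg qfgv jpmis spk dxp khwtt mufv idxsi dvc twh
Hunk 2: at line 2 remove [cmeg] add [wzzj,flln] -> 13 lines: hnex lnjcm wzzj flln qfgv jpmis spk dxp khwtt mufv idxsi dvc twh
Hunk 3: at line 3 remove [qfgv,jpmis,spk] add [kso,odi,ayk] -> 13 lines: hnex lnjcm wzzj flln kso odi ayk dxp khwtt mufv idxsi dvc twh
Hunk 4: at line 3 remove [flln,kso] add [mjolp,app,igurr] -> 14 lines: hnex lnjcm wzzj mjolp app igurr odi ayk dxp khwtt mufv idxsi dvc twh
Hunk 5: at line 8 remove [khwtt] add [kgbtl,nnvq,skf] -> 16 lines: hnex lnjcm wzzj mjolp app igurr odi ayk dxp kgbtl nnvq skf mufv idxsi dvc twh

Answer: hnex
lnjcm
wzzj
mjolp
app
igurr
odi
ayk
dxp
kgbtl
nnvq
skf
mufv
idxsi
dvc
twh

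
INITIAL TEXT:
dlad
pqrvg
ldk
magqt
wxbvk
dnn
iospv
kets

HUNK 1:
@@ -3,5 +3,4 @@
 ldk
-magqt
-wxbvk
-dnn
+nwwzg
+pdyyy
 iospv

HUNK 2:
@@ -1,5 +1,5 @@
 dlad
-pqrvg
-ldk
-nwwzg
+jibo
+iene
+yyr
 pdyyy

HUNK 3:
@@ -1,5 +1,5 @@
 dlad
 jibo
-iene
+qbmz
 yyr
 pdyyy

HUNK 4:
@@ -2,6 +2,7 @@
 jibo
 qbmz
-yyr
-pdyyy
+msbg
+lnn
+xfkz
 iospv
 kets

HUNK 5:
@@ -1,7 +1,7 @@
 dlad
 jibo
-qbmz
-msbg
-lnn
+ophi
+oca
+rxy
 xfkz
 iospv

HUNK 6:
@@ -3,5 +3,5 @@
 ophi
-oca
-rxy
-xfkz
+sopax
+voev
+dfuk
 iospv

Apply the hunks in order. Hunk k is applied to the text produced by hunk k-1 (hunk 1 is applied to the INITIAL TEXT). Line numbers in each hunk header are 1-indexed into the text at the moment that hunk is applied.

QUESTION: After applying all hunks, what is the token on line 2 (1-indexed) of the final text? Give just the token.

Answer: jibo

Derivation:
Hunk 1: at line 3 remove [magqt,wxbvk,dnn] add [nwwzg,pdyyy] -> 7 lines: dlad pqrvg ldk nwwzg pdyyy iospv kets
Hunk 2: at line 1 remove [pqrvg,ldk,nwwzg] add [jibo,iene,yyr] -> 7 lines: dlad jibo iene yyr pdyyy iospv kets
Hunk 3: at line 1 remove [iene] add [qbmz] -> 7 lines: dlad jibo qbmz yyr pdyyy iospv kets
Hunk 4: at line 2 remove [yyr,pdyyy] add [msbg,lnn,xfkz] -> 8 lines: dlad jibo qbmz msbg lnn xfkz iospv kets
Hunk 5: at line 1 remove [qbmz,msbg,lnn] add [ophi,oca,rxy] -> 8 lines: dlad jibo ophi oca rxy xfkz iospv kets
Hunk 6: at line 3 remove [oca,rxy,xfkz] add [sopax,voev,dfuk] -> 8 lines: dlad jibo ophi sopax voev dfuk iospv kets
Final line 2: jibo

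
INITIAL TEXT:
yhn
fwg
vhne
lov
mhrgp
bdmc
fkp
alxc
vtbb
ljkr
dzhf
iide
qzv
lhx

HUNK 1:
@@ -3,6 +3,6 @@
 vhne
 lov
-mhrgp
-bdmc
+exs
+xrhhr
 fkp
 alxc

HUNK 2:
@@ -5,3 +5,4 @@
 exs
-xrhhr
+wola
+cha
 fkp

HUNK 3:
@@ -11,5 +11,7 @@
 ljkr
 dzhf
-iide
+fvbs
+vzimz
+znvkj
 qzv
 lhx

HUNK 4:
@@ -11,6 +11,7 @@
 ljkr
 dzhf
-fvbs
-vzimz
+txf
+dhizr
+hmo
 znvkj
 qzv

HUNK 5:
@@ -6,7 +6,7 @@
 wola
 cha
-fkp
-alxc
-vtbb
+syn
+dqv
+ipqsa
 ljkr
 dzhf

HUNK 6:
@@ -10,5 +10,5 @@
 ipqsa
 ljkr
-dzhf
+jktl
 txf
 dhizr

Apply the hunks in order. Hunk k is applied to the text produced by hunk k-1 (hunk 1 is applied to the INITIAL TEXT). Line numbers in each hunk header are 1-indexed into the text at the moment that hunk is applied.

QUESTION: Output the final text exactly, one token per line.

Hunk 1: at line 3 remove [mhrgp,bdmc] add [exs,xrhhr] -> 14 lines: yhn fwg vhne lov exs xrhhr fkp alxc vtbb ljkr dzhf iide qzv lhx
Hunk 2: at line 5 remove [xrhhr] add [wola,cha] -> 15 lines: yhn fwg vhne lov exs wola cha fkp alxc vtbb ljkr dzhf iide qzv lhx
Hunk 3: at line 11 remove [iide] add [fvbs,vzimz,znvkj] -> 17 lines: yhn fwg vhne lov exs wola cha fkp alxc vtbb ljkr dzhf fvbs vzimz znvkj qzv lhx
Hunk 4: at line 11 remove [fvbs,vzimz] add [txf,dhizr,hmo] -> 18 lines: yhn fwg vhne lov exs wola cha fkp alxc vtbb ljkr dzhf txf dhizr hmo znvkj qzv lhx
Hunk 5: at line 6 remove [fkp,alxc,vtbb] add [syn,dqv,ipqsa] -> 18 lines: yhn fwg vhne lov exs wola cha syn dqv ipqsa ljkr dzhf txf dhizr hmo znvkj qzv lhx
Hunk 6: at line 10 remove [dzhf] add [jktl] -> 18 lines: yhn fwg vhne lov exs wola cha syn dqv ipqsa ljkr jktl txf dhizr hmo znvkj qzv lhx

Answer: yhn
fwg
vhne
lov
exs
wola
cha
syn
dqv
ipqsa
ljkr
jktl
txf
dhizr
hmo
znvkj
qzv
lhx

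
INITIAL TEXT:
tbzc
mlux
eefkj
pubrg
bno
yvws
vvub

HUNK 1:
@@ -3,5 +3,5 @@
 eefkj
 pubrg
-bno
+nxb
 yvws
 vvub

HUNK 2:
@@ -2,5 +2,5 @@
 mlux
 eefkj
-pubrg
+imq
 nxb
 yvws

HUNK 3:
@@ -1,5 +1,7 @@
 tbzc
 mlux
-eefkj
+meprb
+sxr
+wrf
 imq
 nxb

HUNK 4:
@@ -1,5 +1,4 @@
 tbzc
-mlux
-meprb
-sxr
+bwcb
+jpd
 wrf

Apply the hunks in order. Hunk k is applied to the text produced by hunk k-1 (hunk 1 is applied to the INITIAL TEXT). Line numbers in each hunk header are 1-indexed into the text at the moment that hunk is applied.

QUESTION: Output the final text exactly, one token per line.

Answer: tbzc
bwcb
jpd
wrf
imq
nxb
yvws
vvub

Derivation:
Hunk 1: at line 3 remove [bno] add [nxb] -> 7 lines: tbzc mlux eefkj pubrg nxb yvws vvub
Hunk 2: at line 2 remove [pubrg] add [imq] -> 7 lines: tbzc mlux eefkj imq nxb yvws vvub
Hunk 3: at line 1 remove [eefkj] add [meprb,sxr,wrf] -> 9 lines: tbzc mlux meprb sxr wrf imq nxb yvws vvub
Hunk 4: at line 1 remove [mlux,meprb,sxr] add [bwcb,jpd] -> 8 lines: tbzc bwcb jpd wrf imq nxb yvws vvub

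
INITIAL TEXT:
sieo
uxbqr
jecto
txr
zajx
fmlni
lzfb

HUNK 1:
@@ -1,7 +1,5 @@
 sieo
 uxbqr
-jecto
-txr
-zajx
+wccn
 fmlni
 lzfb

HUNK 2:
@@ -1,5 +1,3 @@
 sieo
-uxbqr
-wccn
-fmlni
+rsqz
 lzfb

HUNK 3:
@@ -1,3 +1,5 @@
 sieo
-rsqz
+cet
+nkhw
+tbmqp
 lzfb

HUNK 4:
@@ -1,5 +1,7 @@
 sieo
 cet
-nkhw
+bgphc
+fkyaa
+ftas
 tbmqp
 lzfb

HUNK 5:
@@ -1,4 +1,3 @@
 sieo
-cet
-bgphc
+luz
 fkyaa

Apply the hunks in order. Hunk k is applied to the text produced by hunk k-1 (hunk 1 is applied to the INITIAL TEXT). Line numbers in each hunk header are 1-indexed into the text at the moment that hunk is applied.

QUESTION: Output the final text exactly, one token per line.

Answer: sieo
luz
fkyaa
ftas
tbmqp
lzfb

Derivation:
Hunk 1: at line 1 remove [jecto,txr,zajx] add [wccn] -> 5 lines: sieo uxbqr wccn fmlni lzfb
Hunk 2: at line 1 remove [uxbqr,wccn,fmlni] add [rsqz] -> 3 lines: sieo rsqz lzfb
Hunk 3: at line 1 remove [rsqz] add [cet,nkhw,tbmqp] -> 5 lines: sieo cet nkhw tbmqp lzfb
Hunk 4: at line 1 remove [nkhw] add [bgphc,fkyaa,ftas] -> 7 lines: sieo cet bgphc fkyaa ftas tbmqp lzfb
Hunk 5: at line 1 remove [cet,bgphc] add [luz] -> 6 lines: sieo luz fkyaa ftas tbmqp lzfb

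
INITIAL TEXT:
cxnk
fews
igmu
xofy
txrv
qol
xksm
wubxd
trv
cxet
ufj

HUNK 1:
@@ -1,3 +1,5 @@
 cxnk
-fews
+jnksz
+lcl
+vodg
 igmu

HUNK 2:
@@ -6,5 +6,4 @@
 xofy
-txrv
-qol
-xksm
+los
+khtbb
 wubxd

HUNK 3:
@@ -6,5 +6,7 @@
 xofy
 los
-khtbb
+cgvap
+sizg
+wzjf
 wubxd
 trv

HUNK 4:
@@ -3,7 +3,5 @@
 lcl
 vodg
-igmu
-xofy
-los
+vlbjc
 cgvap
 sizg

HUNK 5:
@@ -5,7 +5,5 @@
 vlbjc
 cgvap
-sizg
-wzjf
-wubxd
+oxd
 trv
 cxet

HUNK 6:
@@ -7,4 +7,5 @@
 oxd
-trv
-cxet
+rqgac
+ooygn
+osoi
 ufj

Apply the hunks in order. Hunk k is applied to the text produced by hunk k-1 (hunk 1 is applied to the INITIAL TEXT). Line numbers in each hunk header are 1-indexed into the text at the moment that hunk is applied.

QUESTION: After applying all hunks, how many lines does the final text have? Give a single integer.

Hunk 1: at line 1 remove [fews] add [jnksz,lcl,vodg] -> 13 lines: cxnk jnksz lcl vodg igmu xofy txrv qol xksm wubxd trv cxet ufj
Hunk 2: at line 6 remove [txrv,qol,xksm] add [los,khtbb] -> 12 lines: cxnk jnksz lcl vodg igmu xofy los khtbb wubxd trv cxet ufj
Hunk 3: at line 6 remove [khtbb] add [cgvap,sizg,wzjf] -> 14 lines: cxnk jnksz lcl vodg igmu xofy los cgvap sizg wzjf wubxd trv cxet ufj
Hunk 4: at line 3 remove [igmu,xofy,los] add [vlbjc] -> 12 lines: cxnk jnksz lcl vodg vlbjc cgvap sizg wzjf wubxd trv cxet ufj
Hunk 5: at line 5 remove [sizg,wzjf,wubxd] add [oxd] -> 10 lines: cxnk jnksz lcl vodg vlbjc cgvap oxd trv cxet ufj
Hunk 6: at line 7 remove [trv,cxet] add [rqgac,ooygn,osoi] -> 11 lines: cxnk jnksz lcl vodg vlbjc cgvap oxd rqgac ooygn osoi ufj
Final line count: 11

Answer: 11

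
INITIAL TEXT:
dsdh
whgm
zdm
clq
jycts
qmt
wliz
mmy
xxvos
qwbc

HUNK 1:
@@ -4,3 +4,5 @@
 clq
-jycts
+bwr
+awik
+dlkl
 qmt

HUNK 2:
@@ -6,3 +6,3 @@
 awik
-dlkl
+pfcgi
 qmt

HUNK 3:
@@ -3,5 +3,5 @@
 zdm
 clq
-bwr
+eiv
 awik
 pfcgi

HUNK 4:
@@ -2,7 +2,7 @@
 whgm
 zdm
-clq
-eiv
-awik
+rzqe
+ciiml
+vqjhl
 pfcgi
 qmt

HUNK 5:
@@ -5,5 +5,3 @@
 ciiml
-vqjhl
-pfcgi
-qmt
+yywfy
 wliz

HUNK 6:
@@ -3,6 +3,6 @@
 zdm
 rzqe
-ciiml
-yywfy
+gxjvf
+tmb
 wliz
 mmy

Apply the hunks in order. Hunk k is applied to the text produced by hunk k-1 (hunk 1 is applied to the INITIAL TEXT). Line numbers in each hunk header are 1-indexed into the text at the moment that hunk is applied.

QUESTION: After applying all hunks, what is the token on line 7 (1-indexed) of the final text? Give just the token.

Hunk 1: at line 4 remove [jycts] add [bwr,awik,dlkl] -> 12 lines: dsdh whgm zdm clq bwr awik dlkl qmt wliz mmy xxvos qwbc
Hunk 2: at line 6 remove [dlkl] add [pfcgi] -> 12 lines: dsdh whgm zdm clq bwr awik pfcgi qmt wliz mmy xxvos qwbc
Hunk 3: at line 3 remove [bwr] add [eiv] -> 12 lines: dsdh whgm zdm clq eiv awik pfcgi qmt wliz mmy xxvos qwbc
Hunk 4: at line 2 remove [clq,eiv,awik] add [rzqe,ciiml,vqjhl] -> 12 lines: dsdh whgm zdm rzqe ciiml vqjhl pfcgi qmt wliz mmy xxvos qwbc
Hunk 5: at line 5 remove [vqjhl,pfcgi,qmt] add [yywfy] -> 10 lines: dsdh whgm zdm rzqe ciiml yywfy wliz mmy xxvos qwbc
Hunk 6: at line 3 remove [ciiml,yywfy] add [gxjvf,tmb] -> 10 lines: dsdh whgm zdm rzqe gxjvf tmb wliz mmy xxvos qwbc
Final line 7: wliz

Answer: wliz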